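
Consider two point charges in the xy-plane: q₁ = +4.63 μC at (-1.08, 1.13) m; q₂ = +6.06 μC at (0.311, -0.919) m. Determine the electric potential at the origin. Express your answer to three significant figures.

8.28×10⁴ V

The total potential is the scalar sum of each charge's contribution, V = Σ kqᵢ/rᵢ.
Distances from the field point to each charge: r₁ = 1.56 m, r₂ = 0.970 m.
V = k[(4.63×10⁻⁶)/(1.56) + (6.06×10⁻⁶)/(0.970)] = 8.28×10⁴ V.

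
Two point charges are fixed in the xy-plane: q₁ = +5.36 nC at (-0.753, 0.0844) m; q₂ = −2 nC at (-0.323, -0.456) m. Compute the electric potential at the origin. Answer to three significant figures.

31.4 V

Electric potential is a scalar, so the contributions from each charge add algebraically: V = Σ kqᵢ/rᵢ.
Distances from the field point to each charge: r₁ = 0.758 m, r₂ = 0.559 m.
V = k[(5.36×10⁻⁹)/(0.758) + (-2.00×10⁻⁹)/(0.559)] = 31.4 V.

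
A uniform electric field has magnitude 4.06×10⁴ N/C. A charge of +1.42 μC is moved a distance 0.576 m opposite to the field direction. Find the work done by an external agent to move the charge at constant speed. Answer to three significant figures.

The potential change for a displacement 0.576 m opposite to the field direction is ΔV = +Ed = 2.34×10⁴ V.
W_ext = qΔV = 0.0332 J.

0.0332 J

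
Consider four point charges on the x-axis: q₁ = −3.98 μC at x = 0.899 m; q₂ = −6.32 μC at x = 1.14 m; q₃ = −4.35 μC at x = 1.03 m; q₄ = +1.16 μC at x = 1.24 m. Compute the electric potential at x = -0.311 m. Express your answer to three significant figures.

Electric potential is a scalar, so the contributions from each charge add algebraically: V = Σ kqᵢ/rᵢ.
Distances from the field point to each charge: r₁ = 1.21 m, r₂ = 1.45 m, r₃ = 1.34 m, r₄ = 1.55 m.
V = k[(-3.98×10⁻⁶)/(1.21) + (-6.32×10⁻⁶)/(1.45) + (-4.35×10⁻⁶)/(1.34) + (1.16×10⁻⁶)/(1.55)] = -9.12×10⁴ V.

-9.12×10⁴ V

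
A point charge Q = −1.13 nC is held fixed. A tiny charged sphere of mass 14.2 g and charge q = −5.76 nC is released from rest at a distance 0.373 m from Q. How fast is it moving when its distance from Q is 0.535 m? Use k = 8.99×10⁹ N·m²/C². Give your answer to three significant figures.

2.59×10⁻³ m/s

Only the electrostatic force acts, so mechanical energy is conserved: ½mv² = U₁ − U₂ = kQq(1/r₁ − 1/r₂).
U₁ − U₂ = (8.99×10⁹ N·m²/C²)(-1.13×10⁻⁹ C)(-5.76×10⁻⁹ C)(1/0.373 − 1/0.535) = 4.75×10⁻⁸ J.
v = √(2·4.75×10⁻⁸/0.0142) = 2.59×10⁻³ m/s.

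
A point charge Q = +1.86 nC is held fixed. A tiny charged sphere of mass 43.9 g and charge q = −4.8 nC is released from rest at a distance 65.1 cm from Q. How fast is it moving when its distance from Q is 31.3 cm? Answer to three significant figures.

Only the electrostatic force acts, so mechanical energy is conserved: ½mv² = U₁ − U₂ = kQq(1/r₁ − 1/r₂).
U₁ − U₂ = (8.99×10⁹ N·m²/C²)(1.86×10⁻⁹ C)(-4.80×10⁻⁹ C)(1/0.651 − 1/0.313) = 1.33×10⁻⁷ J.
v = √(2·1.33×10⁻⁷/0.0439) = 2.46×10⁻³ m/s.

2.46×10⁻³ m/s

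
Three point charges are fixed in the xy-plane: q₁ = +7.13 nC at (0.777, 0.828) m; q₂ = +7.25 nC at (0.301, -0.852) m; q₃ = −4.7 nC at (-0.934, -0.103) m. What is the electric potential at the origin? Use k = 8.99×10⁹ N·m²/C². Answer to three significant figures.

The total potential is the scalar sum of each charge's contribution, V = Σ kqᵢ/rᵢ.
Distances from the field point to each charge: r₁ = 1.14 m, r₂ = 0.904 m, r₃ = 0.940 m.
V = k[(7.13×10⁻⁹)/(1.14) + (7.25×10⁻⁹)/(0.904) + (-4.70×10⁻⁹)/(0.940)] = 83.6 V.

83.6 V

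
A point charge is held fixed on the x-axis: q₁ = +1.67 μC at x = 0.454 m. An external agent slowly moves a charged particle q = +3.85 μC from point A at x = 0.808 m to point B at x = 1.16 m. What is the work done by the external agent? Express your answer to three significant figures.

-0.0814 J

For quasistatic motion the external work equals the change in potential energy: W_ext = qΔV = q(V_B − V_A).
At A: distance to the source charge is 0.354 m; V_A = kq₁/r = 4.24×10⁴ V.
At B: distance to the source charge is 0.706 m; V_B = kq₁/r = 2.13×10⁴ V.
ΔV = V_B − V_A = -2.11×10⁴ V.
W_ext = qΔV = (3.85×10⁻⁶ C)(-2.11×10⁴ V) = -0.0814 J.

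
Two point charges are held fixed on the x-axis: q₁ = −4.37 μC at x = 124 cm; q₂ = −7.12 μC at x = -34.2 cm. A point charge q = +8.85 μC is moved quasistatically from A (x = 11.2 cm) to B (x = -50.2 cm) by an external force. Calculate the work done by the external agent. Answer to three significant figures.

For quasistatic motion the external work equals the change in potential energy: W_ext = qΔV = q(V_B − V_A).
At A: distances to the source charges are 1.13 m, 0.454 m; V_A = Σ kqᵢ/rᵢ = -1.76×10⁵ V.
At B: distances to the source charges are 1.74 m, 0.160 m; V_B = Σ kqᵢ/rᵢ = -4.23×10⁵ V.
ΔV = V_B − V_A = -2.47×10⁵ V.
W_ext = qΔV = (8.85×10⁻⁶ C)(-2.47×10⁵ V) = -2.18 J.

-2.18 J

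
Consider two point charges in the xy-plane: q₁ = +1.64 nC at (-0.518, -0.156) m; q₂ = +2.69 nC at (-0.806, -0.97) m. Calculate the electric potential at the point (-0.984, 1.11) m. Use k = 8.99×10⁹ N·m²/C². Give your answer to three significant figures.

22.5 V

The total potential is the scalar sum of each charge's contribution, V = Σ kqᵢ/rᵢ.
Distances from the field point to each charge: r₁ = 1.35 m, r₂ = 2.09 m.
V = k[(1.64×10⁻⁹)/(1.35) + (2.69×10⁻⁹)/(2.09)] = 22.5 V.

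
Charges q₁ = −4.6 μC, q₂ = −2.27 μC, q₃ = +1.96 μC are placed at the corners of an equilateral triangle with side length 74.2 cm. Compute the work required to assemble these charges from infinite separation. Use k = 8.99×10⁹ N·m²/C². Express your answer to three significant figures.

The assembly work is the sum of pairwise potential energies, U = Σ_{i<j} kqᵢqⱼ/rᵢⱼ.
All three pair separations equal the side length, 0.742 m.
U = (0.127) + (-0.109) + (-0.0539) = -0.0366 J.

-0.0366 J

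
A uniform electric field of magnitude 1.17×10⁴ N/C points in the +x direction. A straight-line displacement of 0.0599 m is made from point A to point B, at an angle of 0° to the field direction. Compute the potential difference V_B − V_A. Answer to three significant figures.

Only the component of displacement along E changes the potential: ΔV = −E·d·cosθ.
ΔV = −(1.17×10⁴ V/m)(0.0599 m)cos0° = -701 V.

-701 V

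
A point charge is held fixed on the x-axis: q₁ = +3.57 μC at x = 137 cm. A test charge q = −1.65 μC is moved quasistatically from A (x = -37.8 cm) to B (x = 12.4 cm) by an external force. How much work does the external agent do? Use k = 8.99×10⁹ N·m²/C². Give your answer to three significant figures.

For quasistatic motion the external work equals the change in potential energy: W_ext = qΔV = q(V_B − V_A).
At A: distance to the source charge is 1.75 m; V_A = kq₁/r = 1.84×10⁴ V.
At B: distance to the source charge is 1.25 m; V_B = kq₁/r = 2.58×10⁴ V.
ΔV = V_B − V_A = 7400 V.
W_ext = qΔV = (-1.65×10⁻⁶ C)(7400 V) = -0.0122 J.

-0.0122 J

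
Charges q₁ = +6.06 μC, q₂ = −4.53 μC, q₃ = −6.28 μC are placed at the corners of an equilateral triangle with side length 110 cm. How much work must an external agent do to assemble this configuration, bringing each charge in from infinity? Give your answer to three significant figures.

The assembly work is the sum of pairwise potential energies, U = Σ_{i<j} kqᵢqⱼ/rᵢⱼ.
All three pair separations equal the side length, 1.10 m.
U = (-0.224) + (-0.311) + (0.233) = -0.303 J.

-0.303 J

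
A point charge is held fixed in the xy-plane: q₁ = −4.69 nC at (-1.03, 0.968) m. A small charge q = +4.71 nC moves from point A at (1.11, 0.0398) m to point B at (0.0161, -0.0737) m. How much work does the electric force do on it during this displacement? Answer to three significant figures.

4.94×10⁻⁸ J

The work done by the electric force is W_field = −ΔU = −q(V_B − V_A) = q(V_A − V_B).
At A: distance to the source charge is 2.33 m; V_A = kq₁/r = -18.1 V.
At B: distance to the source charge is 1.48 m; V_B = kq₁/r = -28.6 V.
ΔV = V_B − V_A = -10.5 V.
W_field = −qΔV = −(4.71×10⁻⁹ C)(-10.5 V) = 4.94×10⁻⁸ J.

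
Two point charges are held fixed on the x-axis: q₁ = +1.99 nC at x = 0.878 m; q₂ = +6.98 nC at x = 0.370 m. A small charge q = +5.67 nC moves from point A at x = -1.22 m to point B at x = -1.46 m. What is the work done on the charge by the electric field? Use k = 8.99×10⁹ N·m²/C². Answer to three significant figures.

The work done by the electric force is W_field = −ΔU = −q(V_B − V_A) = q(V_A − V_B).
At A: distances to the source charges are 2.10 m, 1.59 m; V_A = Σ kqᵢ/rᵢ = 48.0 V.
At B: distances to the source charges are 2.34 m, 1.83 m; V_B = Σ kqᵢ/rᵢ = 41.9 V.
ΔV = V_B − V_A = -6.05 V.
W_field = −qΔV = −(5.67×10⁻⁹ C)(-6.05 V) = 3.43×10⁻⁸ J.

3.43×10⁻⁸ J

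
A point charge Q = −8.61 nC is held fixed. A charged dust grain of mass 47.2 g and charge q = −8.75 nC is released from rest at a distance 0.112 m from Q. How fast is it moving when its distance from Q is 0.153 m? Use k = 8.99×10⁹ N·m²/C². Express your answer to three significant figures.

Only the electrostatic force acts, so mechanical energy is conserved: ½mv² = U₁ − U₂ = kQq(1/r₁ − 1/r₂).
U₁ − U₂ = (8.99×10⁹ N·m²/C²)(-8.61×10⁻⁹ C)(-8.75×10⁻⁹ C)(1/0.112 − 1/0.153) = 1.62×10⁻⁶ J.
v = √(2·1.62×10⁻⁶/0.0472) = 8.29×10⁻³ m/s.

8.29×10⁻³ m/s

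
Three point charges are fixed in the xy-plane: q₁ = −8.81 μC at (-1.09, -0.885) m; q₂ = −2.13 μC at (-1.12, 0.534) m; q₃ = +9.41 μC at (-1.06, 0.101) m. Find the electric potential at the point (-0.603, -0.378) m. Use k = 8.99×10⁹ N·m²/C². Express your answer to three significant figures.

Electric potential is a scalar, so the contributions from each charge add algebraically: V = Σ kqᵢ/rᵢ.
Distances from the field point to each charge: r₁ = 0.703 m, r₂ = 1.05 m, r₃ = 0.662 m.
V = k[(-8.81×10⁻⁶)/(0.703) + (-2.13×10⁻⁶)/(1.05) + (9.41×10⁻⁶)/(0.662)] = -3150 V.

-3150 V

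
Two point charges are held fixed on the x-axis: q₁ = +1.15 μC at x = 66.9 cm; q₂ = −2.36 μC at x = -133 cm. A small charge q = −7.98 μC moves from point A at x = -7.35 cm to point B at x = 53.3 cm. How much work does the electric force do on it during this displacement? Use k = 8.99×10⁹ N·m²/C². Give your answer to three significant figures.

0.539 J

The work done by the electric force is W_field = −ΔU = −q(V_B − V_A) = q(V_A − V_B).
At A: distances to the source charges are 0.743 m, 1.26 m; V_A = Σ kqᵢ/rᵢ = -2960 V.
At B: distances to the source charges are 0.136 m, 1.86 m; V_B = Σ kqᵢ/rᵢ = 6.46×10⁴ V.
ΔV = V_B − V_A = 6.76×10⁴ V.
W_field = −qΔV = −(-7.98×10⁻⁶ C)(6.76×10⁴ V) = 0.539 J.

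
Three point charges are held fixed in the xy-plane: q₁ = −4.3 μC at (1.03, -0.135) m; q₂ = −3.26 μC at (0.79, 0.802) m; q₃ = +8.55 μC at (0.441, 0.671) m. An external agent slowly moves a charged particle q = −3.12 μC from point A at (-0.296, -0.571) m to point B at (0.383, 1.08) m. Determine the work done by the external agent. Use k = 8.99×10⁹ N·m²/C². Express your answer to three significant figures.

-0.280 J

For quasistatic motion the external work equals the change in potential energy: W_ext = qΔV = q(V_B − V_A).
At A: distances to the source charges are 1.40 m, 1.75 m, 1.44 m; V_A = Σ kqᵢ/rᵢ = 8790 V.
At B: distances to the source charges are 1.38 m, 0.493 m, 0.413 m; V_B = Σ kqᵢ/rᵢ = 9.85×10⁴ V.
ΔV = V_B − V_A = 8.97×10⁴ V.
W_ext = qΔV = (-3.12×10⁻⁶ C)(8.97×10⁴ V) = -0.280 J.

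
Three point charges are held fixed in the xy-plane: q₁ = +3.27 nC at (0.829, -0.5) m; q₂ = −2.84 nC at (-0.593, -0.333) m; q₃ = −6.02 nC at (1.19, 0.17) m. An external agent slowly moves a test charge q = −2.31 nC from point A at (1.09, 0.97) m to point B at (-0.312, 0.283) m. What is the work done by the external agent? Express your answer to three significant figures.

For quasistatic motion the external work equals the change in potential energy: W_ext = qΔV = q(V_B − V_A).
At A: distances to the source charges are 1.49 m, 2.13 m, 0.806 m; V_A = Σ kqᵢ/rᵢ = -59.4 V.
At B: distances to the source charges are 1.38 m, 0.677 m, 1.51 m; V_B = Σ kqᵢ/rᵢ = -52.4 V.
ΔV = V_B − V_A = 7.04 V.
W_ext = qΔV = (-2.31×10⁻⁹ C)(7.04 V) = -1.63×10⁻⁸ J.

-1.63×10⁻⁸ J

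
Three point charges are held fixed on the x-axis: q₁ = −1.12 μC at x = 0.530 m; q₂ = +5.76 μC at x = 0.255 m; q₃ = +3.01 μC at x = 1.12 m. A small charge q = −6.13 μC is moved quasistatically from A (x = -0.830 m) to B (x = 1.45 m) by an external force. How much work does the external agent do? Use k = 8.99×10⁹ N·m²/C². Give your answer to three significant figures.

-0.369 J

For quasistatic motion the external work equals the change in potential energy: W_ext = qΔV = q(V_B − V_A).
At A: distances to the source charges are 1.36 m, 1.08 m, 1.95 m; V_A = Σ kqᵢ/rᵢ = 5.42×10⁴ V.
At B: distances to the source charges are 0.920 m, 1.19 m, 0.330 m; V_B = Σ kqᵢ/rᵢ = 1.14×10⁵ V.
ΔV = V_B − V_A = 6.02×10⁴ V.
W_ext = qΔV = (-6.13×10⁻⁶ C)(6.02×10⁴ V) = -0.369 J.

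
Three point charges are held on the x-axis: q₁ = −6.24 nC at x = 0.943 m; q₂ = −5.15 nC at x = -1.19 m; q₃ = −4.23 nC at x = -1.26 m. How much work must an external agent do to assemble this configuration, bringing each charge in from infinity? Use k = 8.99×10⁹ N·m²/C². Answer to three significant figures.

3.04×10⁻⁶ J

The work to assemble the configuration equals its total potential energy, U = Σ kqᵢqⱼ/rᵢⱼ over all pairs.
Pair separations: r₁₂ = 2.13 m, r₁₃ = 2.20 m, r₂₃ = 0.0700 m.
U = (1.35×10⁻⁷) + (1.08×10⁻⁷) + (2.80×10⁻⁶) = 3.04×10⁻⁶ J.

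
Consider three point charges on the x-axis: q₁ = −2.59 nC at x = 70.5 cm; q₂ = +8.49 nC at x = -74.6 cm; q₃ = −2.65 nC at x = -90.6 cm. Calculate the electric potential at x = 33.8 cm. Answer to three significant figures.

Electric potential is a scalar, so the contributions from each charge add algebraically: V = Σ kqᵢ/rᵢ.
Distances from the field point to each charge: r₁ = 0.367 m, r₂ = 1.08 m, r₃ = 1.24 m.
V = k[(-2.59×10⁻⁹)/(0.367) + (8.49×10⁻⁹)/(1.08) + (-2.65×10⁻⁹)/(1.24)] = -12.2 V.

-12.2 V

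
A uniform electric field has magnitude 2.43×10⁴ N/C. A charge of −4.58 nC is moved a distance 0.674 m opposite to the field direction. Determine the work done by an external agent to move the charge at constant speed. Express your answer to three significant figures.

The potential change for a displacement 0.674 m opposite to the field direction is ΔV = +Ed = 1.64×10⁴ V.
W_ext = qΔV = -7.50×10⁻⁵ J.

-7.50×10⁻⁵ J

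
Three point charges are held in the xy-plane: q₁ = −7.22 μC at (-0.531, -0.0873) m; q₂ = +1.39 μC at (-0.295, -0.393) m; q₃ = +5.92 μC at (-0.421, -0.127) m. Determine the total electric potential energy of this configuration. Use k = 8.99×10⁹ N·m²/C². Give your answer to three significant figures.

-3.27 J

The assembly work is the sum of pairwise potential energies, U = Σ_{i<j} kqᵢqⱼ/rᵢⱼ.
Pair separations: r₁₂ = 0.386 m, r₁₃ = 0.117 m, r₂₃ = 0.294 m.
U = (-0.234) + (-3.29) + (0.251) = -3.27 J.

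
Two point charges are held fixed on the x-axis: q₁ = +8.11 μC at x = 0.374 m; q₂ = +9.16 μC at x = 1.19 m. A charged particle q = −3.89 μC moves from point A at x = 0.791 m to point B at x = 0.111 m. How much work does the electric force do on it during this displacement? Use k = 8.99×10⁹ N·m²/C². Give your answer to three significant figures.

The work done by the electric force is W_field = −ΔU = −q(V_B − V_A) = q(V_A − V_B).
At A: distances to the source charges are 0.417 m, 0.399 m; V_A = Σ kqᵢ/rᵢ = 3.81×10⁵ V.
At B: distances to the source charges are 0.263 m, 1.08 m; V_B = Σ kqᵢ/rᵢ = 3.54×10⁵ V.
ΔV = V_B − V_A = -2.77×10⁴ V.
W_field = −qΔV = −(-3.89×10⁻⁶ C)(-2.77×10⁴ V) = -0.108 J.

-0.108 J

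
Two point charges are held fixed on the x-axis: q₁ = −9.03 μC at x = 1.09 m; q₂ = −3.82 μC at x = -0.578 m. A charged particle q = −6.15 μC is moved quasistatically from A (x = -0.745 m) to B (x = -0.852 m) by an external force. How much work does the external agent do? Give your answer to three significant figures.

-0.509 J

For quasistatic motion the external work equals the change in potential energy: W_ext = qΔV = q(V_B − V_A).
At A: distances to the source charges are 1.83 m, 0.167 m; V_A = Σ kqᵢ/rᵢ = -2.50×10⁵ V.
At B: distances to the source charges are 1.94 m, 0.274 m; V_B = Σ kqᵢ/rᵢ = -1.67×10⁵ V.
ΔV = V_B − V_A = 8.27×10⁴ V.
W_ext = qΔV = (-6.15×10⁻⁶ C)(8.27×10⁴ V) = -0.509 J.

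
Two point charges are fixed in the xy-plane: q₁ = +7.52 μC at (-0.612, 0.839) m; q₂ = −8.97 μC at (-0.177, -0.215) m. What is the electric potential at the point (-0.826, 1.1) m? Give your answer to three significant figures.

The total potential is the scalar sum of each charge's contribution, V = Σ kqᵢ/rᵢ.
Distances from the field point to each charge: r₁ = 0.338 m, r₂ = 1.47 m.
V = k[(7.52×10⁻⁶)/(0.338) + (-8.97×10⁻⁶)/(1.47)] = 1.45×10⁵ V.

1.45×10⁵ V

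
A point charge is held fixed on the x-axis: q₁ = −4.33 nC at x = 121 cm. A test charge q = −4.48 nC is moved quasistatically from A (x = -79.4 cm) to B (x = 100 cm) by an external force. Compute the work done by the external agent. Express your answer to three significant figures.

For quasistatic motion the external work equals the change in potential energy: W_ext = qΔV = q(V_B − V_A).
At A: distance to the source charge is 2.00 m; V_A = kq₁/r = -19.4 V.
At B: distance to the source charge is 0.210 m; V_B = kq₁/r = -185 V.
ΔV = V_B − V_A = -166 V.
W_ext = qΔV = (-4.48×10⁻⁹ C)(-166 V) = 7.43×10⁻⁷ J.

7.43×10⁻⁷ J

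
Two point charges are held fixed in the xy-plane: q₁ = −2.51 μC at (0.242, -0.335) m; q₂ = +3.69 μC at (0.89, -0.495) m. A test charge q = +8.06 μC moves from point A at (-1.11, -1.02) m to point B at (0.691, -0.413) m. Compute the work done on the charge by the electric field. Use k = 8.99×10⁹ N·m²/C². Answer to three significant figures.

The work done by the electric force is W_field = −ΔU = −q(V_B − V_A) = q(V_A − V_B).
At A: distances to the source charges are 1.52 m, 2.07 m; V_A = Σ kqᵢ/rᵢ = 1150 V.
At B: distances to the source charges are 0.456 m, 0.215 m; V_B = Σ kqᵢ/rᵢ = 1.05×10⁵ V.
ΔV = V_B − V_A = 1.03×10⁵ V.
W_field = −qΔV = −(8.06×10⁻⁶ C)(1.03×10⁵ V) = -0.834 J.

-0.834 J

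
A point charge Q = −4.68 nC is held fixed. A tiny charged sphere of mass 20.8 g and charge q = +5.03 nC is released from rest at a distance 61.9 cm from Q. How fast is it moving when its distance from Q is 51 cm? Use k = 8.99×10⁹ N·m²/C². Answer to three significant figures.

2.65×10⁻³ m/s

Only the electrostatic force acts, so mechanical energy is conserved: ½mv² = U₁ − U₂ = kQq(1/r₁ − 1/r₂).
U₁ − U₂ = (8.99×10⁹ N·m²/C²)(-4.68×10⁻⁹ C)(5.03×10⁻⁹ C)(1/0.619 − 1/0.510) = 7.31×10⁻⁸ J.
v = √(2·7.31×10⁻⁸/0.0208) = 2.65×10⁻³ m/s.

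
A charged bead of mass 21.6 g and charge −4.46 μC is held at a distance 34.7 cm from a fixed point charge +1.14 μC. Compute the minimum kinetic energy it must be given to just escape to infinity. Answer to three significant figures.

To just escape, total mechanical energy must reach zero at infinity: ½mv²_min + U = 0, so ½mv²_min = −U = |kQq|/r.
|U| = |kQq|/r = (8.99×10⁹ N·m²/C²)(1.14×10⁻⁶)(4.46×10⁻⁶)/(0.347) = 0.132 J.

0.132 J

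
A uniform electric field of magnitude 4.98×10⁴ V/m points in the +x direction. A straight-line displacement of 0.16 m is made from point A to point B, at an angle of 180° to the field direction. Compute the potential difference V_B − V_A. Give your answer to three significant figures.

Only the component of displacement along E changes the potential: ΔV = −E·d·cosθ.
ΔV = −(4.98×10⁴ V/m)(0.160 m)cos180° = 7970 V.

7970 V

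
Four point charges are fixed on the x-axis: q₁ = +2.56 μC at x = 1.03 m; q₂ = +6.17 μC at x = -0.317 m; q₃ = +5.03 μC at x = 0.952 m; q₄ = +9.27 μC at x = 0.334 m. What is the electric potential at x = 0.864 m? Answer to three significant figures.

Electric potential is a scalar, so the contributions from each charge add algebraically: V = Σ kqᵢ/rᵢ.
Distances from the field point to each charge: r₁ = 0.166 m, r₂ = 1.18 m, r₃ = 0.0880 m, r₄ = 0.530 m.
V = k[(2.56×10⁻⁶)/(0.166) + (6.17×10⁻⁶)/(1.18) + (5.03×10⁻⁶)/(0.0880) + (9.27×10⁻⁶)/(0.530)] = 8.57×10⁵ V.

8.57×10⁵ V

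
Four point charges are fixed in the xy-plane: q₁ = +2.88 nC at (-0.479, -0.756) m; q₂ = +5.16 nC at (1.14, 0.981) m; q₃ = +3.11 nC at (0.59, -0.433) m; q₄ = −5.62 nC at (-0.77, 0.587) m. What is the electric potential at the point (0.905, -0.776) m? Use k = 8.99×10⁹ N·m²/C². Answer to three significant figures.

81.5 V

The total potential is the scalar sum of each charge's contribution, V = Σ kqᵢ/rᵢ.
Distances from the field point to each charge: r₁ = 1.38 m, r₂ = 1.77 m, r₃ = 0.466 m, r₄ = 2.16 m.
V = k[(2.88×10⁻⁹)/(1.38) + (5.16×10⁻⁹)/(1.77) + (3.11×10⁻⁹)/(0.466) + (-5.62×10⁻⁹)/(2.16)] = 81.5 V.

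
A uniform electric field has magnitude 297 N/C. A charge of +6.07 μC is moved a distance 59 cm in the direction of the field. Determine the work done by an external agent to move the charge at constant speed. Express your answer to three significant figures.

-1.06×10⁻³ J

The potential change for a displacement 59 cm in the direction of the field is ΔV = −Ed = -175 V.
W_ext = qΔV = -1.06×10⁻³ J.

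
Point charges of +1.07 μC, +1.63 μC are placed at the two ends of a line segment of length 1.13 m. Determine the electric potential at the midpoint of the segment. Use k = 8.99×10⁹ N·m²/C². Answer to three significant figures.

4.30×10⁴ V

Electric potential is a scalar, so the contributions from each charge add algebraically: V = Σ kqᵢ/rᵢ.
Each charge is 0.565 m from the midpoint.
V = k[(1.07×10⁻⁶)/(0.565) + (1.63×10⁻⁶)/(0.565)] = 4.30×10⁴ V.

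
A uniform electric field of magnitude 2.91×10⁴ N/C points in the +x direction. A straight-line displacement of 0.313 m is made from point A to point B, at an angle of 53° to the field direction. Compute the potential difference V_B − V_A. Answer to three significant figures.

Only the component of displacement along E changes the potential: ΔV = −E·d·cosθ.
ΔV = −(2.91×10⁴ V/m)(0.313 m)cos53° = -5480 V.

-5480 V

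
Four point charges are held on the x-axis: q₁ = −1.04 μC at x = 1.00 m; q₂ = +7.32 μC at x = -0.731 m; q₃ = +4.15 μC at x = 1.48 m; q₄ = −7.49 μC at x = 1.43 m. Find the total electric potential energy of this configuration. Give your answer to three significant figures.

-5.65 J

The assembly work is the sum of pairwise potential energies, U = Σ_{i<j} kqᵢqⱼ/rᵢⱼ.
Pair separations: r₁₂ = 1.73 m, r₁₃ = 0.480 m, r₁₄ = 0.430 m, r₂₃ = 2.21 m, r₂₄ = 2.16 m, r₃₄ = 0.0500 m.
Summing all 6 pair terms gives U = -5.65 J.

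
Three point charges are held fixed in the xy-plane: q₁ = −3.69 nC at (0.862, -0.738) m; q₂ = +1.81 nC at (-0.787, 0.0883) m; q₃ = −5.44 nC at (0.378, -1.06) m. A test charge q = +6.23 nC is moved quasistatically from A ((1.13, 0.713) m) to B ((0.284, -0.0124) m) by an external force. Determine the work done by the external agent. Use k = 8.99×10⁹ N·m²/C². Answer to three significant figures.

-1.70×10⁻⁷ J

For quasistatic motion the external work equals the change in potential energy: W_ext = qΔV = q(V_B − V_A).
At A: distances to the source charges are 1.48 m, 2.02 m, 1.93 m; V_A = Σ kqᵢ/rᵢ = -39.8 V.
At B: distances to the source charges are 0.928 m, 1.08 m, 1.05 m; V_B = Σ kqᵢ/rᵢ = -67.1 V.
ΔV = V_B − V_A = -27.3 V.
W_ext = qΔV = (6.23×10⁻⁹ C)(-27.3 V) = -1.70×10⁻⁷ J.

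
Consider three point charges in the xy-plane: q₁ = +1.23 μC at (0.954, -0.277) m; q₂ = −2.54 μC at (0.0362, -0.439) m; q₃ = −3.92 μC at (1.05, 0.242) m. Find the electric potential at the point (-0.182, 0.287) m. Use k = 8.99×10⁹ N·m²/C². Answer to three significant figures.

-5.00×10⁴ V

The total potential is the scalar sum of each charge's contribution, V = Σ kqᵢ/rᵢ.
Distances from the field point to each charge: r₁ = 1.27 m, r₂ = 0.758 m, r₃ = 1.23 m.
V = k[(1.23×10⁻⁶)/(1.27) + (-2.54×10⁻⁶)/(0.758) + (-3.92×10⁻⁶)/(1.23)] = -5.00×10⁴ V.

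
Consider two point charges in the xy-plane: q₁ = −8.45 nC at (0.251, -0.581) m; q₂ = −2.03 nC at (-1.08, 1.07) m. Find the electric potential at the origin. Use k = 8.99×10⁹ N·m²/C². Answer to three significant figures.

-132 V

The total potential is the scalar sum of each charge's contribution, V = Σ kqᵢ/rᵢ.
Distances from the field point to each charge: r₁ = 0.633 m, r₂ = 1.52 m.
V = k[(-8.45×10⁻⁹)/(0.633) + (-2.03×10⁻⁹)/(1.52)] = -132 V.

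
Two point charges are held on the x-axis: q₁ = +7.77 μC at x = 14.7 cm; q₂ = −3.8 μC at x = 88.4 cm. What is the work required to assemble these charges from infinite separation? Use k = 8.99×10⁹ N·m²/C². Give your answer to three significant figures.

The work to assemble the configuration equals its total potential energy, U = Σ kqᵢqⱼ/rᵢⱼ over all pairs.
Pair separations: r₁₂ = 0.737 m.
U = (-0.360) = -0.360 J.

-0.360 J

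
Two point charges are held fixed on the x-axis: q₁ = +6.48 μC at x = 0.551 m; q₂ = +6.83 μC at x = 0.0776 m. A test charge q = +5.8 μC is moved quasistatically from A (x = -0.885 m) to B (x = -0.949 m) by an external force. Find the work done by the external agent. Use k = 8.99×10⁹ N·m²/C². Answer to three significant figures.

-0.0331 J

For quasistatic motion the external work equals the change in potential energy: W_ext = qΔV = q(V_B − V_A).
At A: distances to the source charges are 1.44 m, 0.963 m; V_A = Σ kqᵢ/rᵢ = 1.04×10⁵ V.
At B: distances to the source charges are 1.50 m, 1.03 m; V_B = Σ kqᵢ/rᵢ = 9.86×10⁴ V.
ΔV = V_B − V_A = -5710 V.
W_ext = qΔV = (5.80×10⁻⁶ C)(-5710 V) = -0.0331 J.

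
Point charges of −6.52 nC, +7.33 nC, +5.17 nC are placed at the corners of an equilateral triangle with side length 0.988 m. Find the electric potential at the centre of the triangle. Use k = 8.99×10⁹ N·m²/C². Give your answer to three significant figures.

Electric potential is a scalar, so the contributions from each charge add algebraically: V = Σ kqᵢ/rᵢ.
The distance from each vertex to the centroid is a/√3 = 0.570 m.
V = k[(-6.52×10⁻⁹)/(0.570) + (7.33×10⁻⁹)/(0.570) + (5.17×10⁻⁹)/(0.570)] = 94.2 V.

94.2 V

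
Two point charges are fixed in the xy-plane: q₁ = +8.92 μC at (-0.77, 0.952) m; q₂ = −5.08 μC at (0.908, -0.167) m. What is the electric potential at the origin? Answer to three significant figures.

The total potential is the scalar sum of each charge's contribution, V = Σ kqᵢ/rᵢ.
Distances from the field point to each charge: r₁ = 1.22 m, r₂ = 0.923 m.
V = k[(8.92×10⁻⁶)/(1.22) + (-5.08×10⁻⁶)/(0.923)] = 1.60×10⁴ V.

1.60×10⁴ V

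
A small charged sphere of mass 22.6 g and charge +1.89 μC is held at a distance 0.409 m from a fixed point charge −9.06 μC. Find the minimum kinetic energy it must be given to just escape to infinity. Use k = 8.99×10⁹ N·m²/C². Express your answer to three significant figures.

To just escape, total mechanical energy must reach zero at infinity: ½mv²_min + U = 0, so ½mv²_min = −U = |kQq|/r.
|U| = |kQq|/r = (8.99×10⁹ N·m²/C²)(9.06×10⁻⁶)(1.89×10⁻⁶)/(0.409) = 0.376 J.

0.376 J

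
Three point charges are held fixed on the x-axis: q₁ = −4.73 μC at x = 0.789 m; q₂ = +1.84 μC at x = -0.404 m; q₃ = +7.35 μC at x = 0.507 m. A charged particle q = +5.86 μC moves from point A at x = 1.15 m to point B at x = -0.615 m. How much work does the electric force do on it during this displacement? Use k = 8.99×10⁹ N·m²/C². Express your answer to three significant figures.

-0.653 J

The work done by the electric force is W_field = −ΔU = −q(V_B − V_A) = q(V_A − V_B).
At A: distances to the source charges are 0.361 m, 1.55 m, 0.643 m; V_A = Σ kqᵢ/rᵢ = -4380 V.
At B: distances to the source charges are 1.40 m, 0.211 m, 1.12 m; V_B = Σ kqᵢ/rᵢ = 1.07×10⁵ V.
ΔV = V_B − V_A = 1.11×10⁵ V.
W_field = −qΔV = −(5.86×10⁻⁶ C)(1.11×10⁵ V) = -0.653 J.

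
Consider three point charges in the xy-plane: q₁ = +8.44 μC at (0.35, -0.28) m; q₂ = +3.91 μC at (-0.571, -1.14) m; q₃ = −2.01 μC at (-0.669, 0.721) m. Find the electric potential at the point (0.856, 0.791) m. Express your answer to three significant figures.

6.69×10⁴ V

The total potential is the scalar sum of each charge's contribution, V = Σ kqᵢ/rᵢ.
Distances from the field point to each charge: r₁ = 1.18 m, r₂ = 2.40 m, r₃ = 1.53 m.
V = k[(8.44×10⁻⁶)/(1.18) + (3.91×10⁻⁶)/(2.40) + (-2.01×10⁻⁶)/(1.53)] = 6.69×10⁴ V.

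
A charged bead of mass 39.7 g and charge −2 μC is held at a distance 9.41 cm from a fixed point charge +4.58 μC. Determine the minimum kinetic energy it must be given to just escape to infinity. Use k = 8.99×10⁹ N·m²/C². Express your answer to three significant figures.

0.875 J

To just escape, total mechanical energy must reach zero at infinity: ½mv²_min + U = 0, so ½mv²_min = −U = |kQq|/r.
|U| = |kQq|/r = (8.99×10⁹ N·m²/C²)(4.58×10⁻⁶)(2.00×10⁻⁶)/(0.0941) = 0.875 J.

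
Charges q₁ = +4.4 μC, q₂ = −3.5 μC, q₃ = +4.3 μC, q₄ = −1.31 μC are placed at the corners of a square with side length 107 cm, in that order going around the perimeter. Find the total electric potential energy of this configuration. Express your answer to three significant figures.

-0.212 J

The work to assemble the configuration equals its total potential energy, U = Σ kqᵢqⱼ/rᵢⱼ over all pairs.
The four side pairs have separation 1.07 m and the two diagonal pairs 1.51 m.
Summing all 6 pair terms gives U = -0.212 J.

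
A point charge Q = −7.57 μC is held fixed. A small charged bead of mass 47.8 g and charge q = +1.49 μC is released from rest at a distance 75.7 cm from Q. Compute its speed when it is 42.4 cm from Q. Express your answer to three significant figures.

2.10 m/s

Only the electrostatic force acts, so mechanical energy is conserved: ½mv² = U₁ − U₂ = kQq(1/r₁ − 1/r₂).
U₁ − U₂ = (8.99×10⁹ N·m²/C²)(-7.57×10⁻⁶ C)(1.49×10⁻⁶ C)(1/0.757 − 1/0.424) = 0.105 J.
v = √(2·0.105/0.0478) = 2.10 m/s.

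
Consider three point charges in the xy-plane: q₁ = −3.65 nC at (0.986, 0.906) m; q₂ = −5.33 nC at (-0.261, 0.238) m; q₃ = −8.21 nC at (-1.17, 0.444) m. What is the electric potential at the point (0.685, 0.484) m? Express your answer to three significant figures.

The total potential is the scalar sum of each charge's contribution, V = Σ kqᵢ/rᵢ.
Distances from the field point to each charge: r₁ = 0.518 m, r₂ = 0.977 m, r₃ = 1.86 m.
V = k[(-3.65×10⁻⁹)/(0.518) + (-5.33×10⁻⁹)/(0.977) + (-8.21×10⁻⁹)/(1.86)] = -152 V.

-152 V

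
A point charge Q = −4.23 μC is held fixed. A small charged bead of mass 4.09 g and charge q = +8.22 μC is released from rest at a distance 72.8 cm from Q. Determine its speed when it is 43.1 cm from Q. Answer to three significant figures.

12.0 m/s

Only the electrostatic force acts, so mechanical energy is conserved: ½mv² = U₁ − U₂ = kQq(1/r₁ − 1/r₂).
U₁ − U₂ = (8.99×10⁹ N·m²/C²)(-4.23×10⁻⁶ C)(8.22×10⁻⁶ C)(1/0.728 − 1/0.431) = 0.296 J.
v = √(2·0.296/4.09×10⁻³) = 12.0 m/s.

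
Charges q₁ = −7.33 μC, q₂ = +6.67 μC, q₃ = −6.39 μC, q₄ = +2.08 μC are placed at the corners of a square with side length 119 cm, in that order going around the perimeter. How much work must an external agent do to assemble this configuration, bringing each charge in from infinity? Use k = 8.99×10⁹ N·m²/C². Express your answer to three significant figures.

-0.583 J

The work to assemble the configuration equals its total potential energy, U = Σ kqᵢqⱼ/rᵢⱼ over all pairs.
The four side pairs have separation 1.19 m and the two diagonal pairs 1.68 m.
Summing all 6 pair terms gives U = -0.583 J.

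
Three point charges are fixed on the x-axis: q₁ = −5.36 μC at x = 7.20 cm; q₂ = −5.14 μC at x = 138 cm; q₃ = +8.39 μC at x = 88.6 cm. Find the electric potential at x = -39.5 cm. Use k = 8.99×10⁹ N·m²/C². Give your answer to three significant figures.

-7.03×10⁴ V

Electric potential is a scalar, so the contributions from each charge add algebraically: V = Σ kqᵢ/rᵢ.
Distances from the field point to each charge: r₁ = 0.467 m, r₂ = 1.77 m, r₃ = 1.28 m.
V = k[(-5.36×10⁻⁶)/(0.467) + (-5.14×10⁻⁶)/(1.77) + (8.39×10⁻⁶)/(1.28)] = -7.03×10⁴ V.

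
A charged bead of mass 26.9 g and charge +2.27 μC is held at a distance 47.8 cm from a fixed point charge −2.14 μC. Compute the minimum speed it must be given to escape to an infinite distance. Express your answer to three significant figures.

2.61 m/s

To just escape, total mechanical energy must reach zero at infinity: ½mv²_min + U = 0, so ½mv²_min = −U = |kQq|/r.
|U| = |kQq|/r = (8.99×10⁹ N·m²/C²)(2.14×10⁻⁶)(2.27×10⁻⁶)/(0.478) = 0.0914 J.
v_min = √(2|U|/m) = √(2·0.0914/0.0269) = 2.61 m/s.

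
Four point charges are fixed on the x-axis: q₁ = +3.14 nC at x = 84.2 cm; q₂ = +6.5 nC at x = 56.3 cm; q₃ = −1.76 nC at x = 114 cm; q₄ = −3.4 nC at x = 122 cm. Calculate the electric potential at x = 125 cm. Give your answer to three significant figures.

The total potential is the scalar sum of each charge's contribution, V = Σ kqᵢ/rᵢ.
Distances from the field point to each charge: r₁ = 0.408 m, r₂ = 0.687 m, r₃ = 0.110 m, r₄ = 0.0300 m.
V = k[(3.14×10⁻⁹)/(0.408) + (6.50×10⁻⁹)/(0.687) + (-1.76×10⁻⁹)/(0.110) + (-3.40×10⁻⁹)/(0.0300)] = -1010 V.

-1010 V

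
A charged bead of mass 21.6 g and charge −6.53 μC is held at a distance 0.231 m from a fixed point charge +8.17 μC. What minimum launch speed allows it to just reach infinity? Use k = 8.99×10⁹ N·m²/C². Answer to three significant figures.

To just escape, total mechanical energy must reach zero at infinity: ½mv²_min + U = 0, so ½mv²_min = −U = |kQq|/r.
|U| = |kQq|/r = (8.99×10⁹ N·m²/C²)(8.17×10⁻⁶)(6.53×10⁻⁶)/(0.231) = 2.08 J.
v_min = √(2|U|/m) = √(2·2.08/0.0216) = 13.9 m/s.

13.9 m/s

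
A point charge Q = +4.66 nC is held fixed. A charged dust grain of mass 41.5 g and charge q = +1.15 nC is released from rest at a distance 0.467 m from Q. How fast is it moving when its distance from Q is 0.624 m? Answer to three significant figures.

1.12×10⁻³ m/s

Only the electrostatic force acts, so mechanical energy is conserved: ½mv² = U₁ − U₂ = kQq(1/r₁ − 1/r₂).
U₁ − U₂ = (8.99×10⁹ N·m²/C²)(4.66×10⁻⁹ C)(1.15×10⁻⁹ C)(1/0.467 − 1/0.624) = 2.60×10⁻⁸ J.
v = √(2·2.60×10⁻⁸/0.0415) = 1.12×10⁻³ m/s.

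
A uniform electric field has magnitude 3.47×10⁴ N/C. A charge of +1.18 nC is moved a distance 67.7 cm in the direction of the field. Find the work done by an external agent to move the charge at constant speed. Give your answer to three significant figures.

-2.77×10⁻⁵ J

The potential change for a displacement 67.7 cm in the direction of the field is ΔV = −Ed = -2.35×10⁴ V.
W_ext = qΔV = -2.77×10⁻⁵ J.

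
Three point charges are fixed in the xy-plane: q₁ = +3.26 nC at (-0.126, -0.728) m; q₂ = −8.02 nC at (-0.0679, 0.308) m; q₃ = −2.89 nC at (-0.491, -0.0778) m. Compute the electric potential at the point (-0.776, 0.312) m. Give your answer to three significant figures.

The total potential is the scalar sum of each charge's contribution, V = Σ kqᵢ/rᵢ.
Distances from the field point to each charge: r₁ = 1.23 m, r₂ = 0.708 m, r₃ = 0.483 m.
V = k[(3.26×10⁻⁹)/(1.23) + (-8.02×10⁻⁹)/(0.708) + (-2.89×10⁻⁹)/(0.483)] = -132 V.

-132 V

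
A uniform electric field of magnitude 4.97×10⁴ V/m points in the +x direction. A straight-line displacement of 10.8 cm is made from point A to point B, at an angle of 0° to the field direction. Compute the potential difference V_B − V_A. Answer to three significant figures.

Only the component of displacement along E changes the potential: ΔV = −E·d·cosθ.
ΔV = −(4.97×10⁴ V/m)(0.108 m)cos0° = -5370 V.

-5370 V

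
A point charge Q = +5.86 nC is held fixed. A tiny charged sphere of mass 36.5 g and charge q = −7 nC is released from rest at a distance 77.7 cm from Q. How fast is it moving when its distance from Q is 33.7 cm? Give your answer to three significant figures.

Only the electrostatic force acts, so mechanical energy is conserved: ½mv² = U₁ − U₂ = kQq(1/r₁ − 1/r₂).
U₁ − U₂ = (8.99×10⁹ N·m²/C²)(5.86×10⁻⁹ C)(-7.00×10⁻⁹ C)(1/0.777 − 1/0.337) = 6.20×10⁻⁷ J.
v = √(2·6.20×10⁻⁷/0.0365) = 5.83×10⁻³ m/s.

5.83×10⁻³ m/s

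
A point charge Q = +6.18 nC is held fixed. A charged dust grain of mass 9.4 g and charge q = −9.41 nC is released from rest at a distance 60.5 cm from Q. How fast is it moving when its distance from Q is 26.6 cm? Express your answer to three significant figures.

Only the electrostatic force acts, so mechanical energy is conserved: ½mv² = U₁ − U₂ = kQq(1/r₁ − 1/r₂).
U₁ − U₂ = (8.99×10⁹ N·m²/C²)(6.18×10⁻⁹ C)(-9.41×10⁻⁹ C)(1/0.605 − 1/0.266) = 1.10×10⁻⁶ J.
v = √(2·1.10×10⁻⁶/9.40×10⁻³) = 0.0153 m/s.

0.0153 m/s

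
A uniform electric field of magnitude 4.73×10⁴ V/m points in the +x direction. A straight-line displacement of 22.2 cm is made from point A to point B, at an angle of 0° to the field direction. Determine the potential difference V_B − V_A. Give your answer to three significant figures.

Only the component of displacement along E changes the potential: ΔV = −E·d·cosθ.
ΔV = −(4.73×10⁴ V/m)(0.222 m)cos0° = -1.05×10⁴ V.

-1.05×10⁴ V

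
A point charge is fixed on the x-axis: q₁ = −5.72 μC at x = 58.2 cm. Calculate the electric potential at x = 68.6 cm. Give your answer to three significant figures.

-4.94×10⁵ V

The total potential is the scalar sum of each charge's contribution, V = Σ kqᵢ/rᵢ.
V = k[(-5.72×10⁻⁶)/(0.104)] = -4.94×10⁵ V.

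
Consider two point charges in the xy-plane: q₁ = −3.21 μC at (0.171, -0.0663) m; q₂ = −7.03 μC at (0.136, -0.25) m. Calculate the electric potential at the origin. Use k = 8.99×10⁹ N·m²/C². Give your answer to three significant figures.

The total potential is the scalar sum of each charge's contribution, V = Σ kqᵢ/rᵢ.
Distances from the field point to each charge: r₁ = 0.183 m, r₂ = 0.285 m.
V = k[(-3.21×10⁻⁶)/(0.183) + (-7.03×10⁻⁶)/(0.285)] = -3.79×10⁵ V.

-3.79×10⁵ V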